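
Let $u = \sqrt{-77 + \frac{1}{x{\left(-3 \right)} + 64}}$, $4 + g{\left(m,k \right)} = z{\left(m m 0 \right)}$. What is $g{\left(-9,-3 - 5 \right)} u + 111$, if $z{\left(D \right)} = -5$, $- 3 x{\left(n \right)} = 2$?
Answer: $111 - \frac{9 i \sqrt{2779130}}{190} \approx 111.0 - 78.967 i$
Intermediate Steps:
$x{\left(n \right)} = - \frac{2}{3}$ ($x{\left(n \right)} = \left(- \frac{1}{3}\right) 2 = - \frac{2}{3}$)
$g{\left(m,k \right)} = -9$ ($g{\left(m,k \right)} = -4 - 5 = -9$)
$u = \frac{i \sqrt{2779130}}{190}$ ($u = \sqrt{-77 + \frac{1}{- \frac{2}{3} + 64}} = \sqrt{-77 + \frac{1}{\frac{190}{3}}} = \sqrt{-77 + \frac{3}{190}} = \sqrt{- \frac{14627}{190}} = \frac{i \sqrt{2779130}}{190} \approx 8.7741 i$)
$g{\left(-9,-3 - 5 \right)} u + 111 = - 9 \frac{i \sqrt{2779130}}{190} + 111 = - \frac{9 i \sqrt{2779130}}{190} + 111 = 111 - \frac{9 i \sqrt{2779130}}{190}$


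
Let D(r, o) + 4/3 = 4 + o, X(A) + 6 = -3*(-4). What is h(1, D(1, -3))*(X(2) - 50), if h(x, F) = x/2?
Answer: -22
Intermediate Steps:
X(A) = 6 (X(A) = -6 - 3*(-4) = -6 + 12 = 6)
D(r, o) = 8/3 + o (D(r, o) = -4/3 + (4 + o) = 8/3 + o)
h(x, F) = x/2 (h(x, F) = x*(½) = x/2)
h(1, D(1, -3))*(X(2) - 50) = ((½)*1)*(6 - 50) = (½)*(-44) = -22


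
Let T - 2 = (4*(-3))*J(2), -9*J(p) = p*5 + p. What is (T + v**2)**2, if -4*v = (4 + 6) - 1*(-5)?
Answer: 263169/256 ≈ 1028.0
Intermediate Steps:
J(p) = -2*p/3 (J(p) = -(p*5 + p)/9 = -(5*p + p)/9 = -2*p/3)
T = 18 (T = 2 + (4*(-3))*(-2/3*2) = 2 - 12*(-4/3) = 2 + 16 = 18)
v = -15/4 (v = -((4 + 6) - 1*(-5))/4 = -(10 + 5)/4 = -1/4*15 = -15/4 ≈ -3.7500)
(T + v**2)**2 = (18 + (-15/4)**2)**2 = (18 + 225/16)**2 = (513/16)**2 = 263169/256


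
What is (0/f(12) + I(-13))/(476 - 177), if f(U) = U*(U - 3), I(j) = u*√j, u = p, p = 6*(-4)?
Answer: -24*I*√13/299 ≈ -0.28941*I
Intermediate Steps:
p = -24
u = -24
I(j) = -24*√j
f(U) = U*(-3 + U)
(0/f(12) + I(-13))/(476 - 177) = (0/((12*(-3 + 12))) - 24*I*√13)/(476 - 177) = (0/((12*9)) - 24*I*√13)/299 = (0/108 - 24*I*√13)*(1/299) = (0*(1/108) - 24*I*√13)*(1/299) = (0 - 24*I*√13)*(1/299) = -24*I*√13*(1/299) = -24*I*√13/299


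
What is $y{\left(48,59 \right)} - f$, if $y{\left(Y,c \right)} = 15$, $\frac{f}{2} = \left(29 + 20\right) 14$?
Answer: $-1357$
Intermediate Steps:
$f = 1372$ ($f = 2 \left(29 + 20\right) 14 = 2 \cdot 49 \cdot 14 = 2 \cdot 686 = 1372$)
$y{\left(48,59 \right)} - f = 15 - 1372 = -1357$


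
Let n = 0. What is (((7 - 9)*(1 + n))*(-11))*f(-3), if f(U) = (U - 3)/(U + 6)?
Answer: -44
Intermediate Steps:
f(U) = (-3 + U)/(6 + U)
(((7 - 9)*(1 + n))*(-11))*f(-3) = (((7 - 9)*(1 + 0))*(-11))*((-3 - 3)/(6 - 3)) = (-2*1*(-11))*(-6/3) = (-2*(-11))*((1/3)*(-6)) = 22*(-2) = -44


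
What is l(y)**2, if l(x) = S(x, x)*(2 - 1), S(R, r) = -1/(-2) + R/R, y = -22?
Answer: 9/4 ≈ 2.2500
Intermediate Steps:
S(R, r) = 3/2 (S(R, r) = -1*(-1/2) + 1 = 1/2 + 1 = 3/2)
l(x) = 3/2 (l(x) = 3*(2 - 1)/2 = (3/2)*1 = 3/2)
l(y)**2 = (3/2)**2 = 9/4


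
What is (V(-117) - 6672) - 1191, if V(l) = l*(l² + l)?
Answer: -1595787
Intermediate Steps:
V(l) = l*(l + l²)
(V(-117) - 6672) - 1191 = ((-117)²*(1 - 117) - 6672) - 1191 = (13689*(-116) - 6672) - 1191 = (-1587924 - 6672) - 1191 = -1594596 - 1191 = -1595787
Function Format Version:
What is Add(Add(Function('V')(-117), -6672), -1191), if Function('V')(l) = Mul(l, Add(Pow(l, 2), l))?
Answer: -1595787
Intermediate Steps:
Function('V')(l) = Mul(l, Add(l, Pow(l, 2)))
Add(Add(Function('V')(-117), -6672), -1191) = Add(Add(Mul(Pow(-117, 2), Add(1, -117)), -6672), -1191) = Add(Add(Mul(13689, -116), -6672), -1191) = Add(Add(-1587924, -6672), -1191) = Add(-1594596, -1191) = -1595787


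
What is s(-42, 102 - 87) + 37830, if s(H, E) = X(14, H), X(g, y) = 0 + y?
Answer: 37788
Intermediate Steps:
X(g, y) = y
s(H, E) = H
s(-42, 102 - 87) + 37830 = -42 + 37830 = 37788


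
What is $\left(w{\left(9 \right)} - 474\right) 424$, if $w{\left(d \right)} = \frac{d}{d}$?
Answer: $-200552$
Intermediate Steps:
$w{\left(d \right)} = 1$
$\left(w{\left(9 \right)} - 474\right) 424 = \left(1 - 474\right) 424 = \left(-473\right) 424 = -200552$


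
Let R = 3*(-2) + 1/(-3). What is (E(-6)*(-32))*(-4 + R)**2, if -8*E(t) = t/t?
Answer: 3844/9 ≈ 427.11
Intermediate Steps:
E(t) = -1/8 (E(t) = -t/(8*t) = -1/8*1 = -1/8)
R = -19/3 (R = -6 - 1/3 = -19/3 ≈ -6.3333)
(E(-6)*(-32))*(-4 + R)**2 = (-1/8*(-32))*(-4 - 19/3)**2 = 4*(-31/3)**2 = 4*(961/9) = 3844/9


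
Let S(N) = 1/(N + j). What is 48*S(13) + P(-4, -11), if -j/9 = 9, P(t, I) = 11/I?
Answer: -29/17 ≈ -1.7059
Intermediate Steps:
j = -81 (j = -9*9 = -81)
S(N) = 1/(-81 + N) (S(N) = 1/(N - 81) = 1/(-81 + N))
48*S(13) + P(-4, -11) = 48/(-81 + 13) + 11/(-11) = 48/(-68) + 11*(-1/11) = 48*(-1/68) - 1 = -12/17 - 1 = -29/17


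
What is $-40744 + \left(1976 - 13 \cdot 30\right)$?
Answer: $-39158$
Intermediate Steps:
$-40744 + \left(1976 - 13 \cdot 30\right) = -40744 + \left(1976 - 390\right) = -40744 + 1586 = -39158$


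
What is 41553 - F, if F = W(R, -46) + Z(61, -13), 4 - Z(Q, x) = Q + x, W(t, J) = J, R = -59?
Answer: 41643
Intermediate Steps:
Z(Q, x) = 4 - Q - x (Z(Q, x) = 4 - (Q + x) = 4 + (-Q - x) = 4 - Q - x)
F = -90 (F = -46 + (4 - 1*61 - 1*(-13)) = -46 + (4 - 61 + 13) = -46 - 44 = -90)
41553 - F = 41553 - 1*(-90) = 41553 + 90 = 41643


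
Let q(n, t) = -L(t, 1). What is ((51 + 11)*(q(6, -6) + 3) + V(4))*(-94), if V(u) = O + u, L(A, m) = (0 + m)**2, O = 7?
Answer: -12690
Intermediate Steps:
L(A, m) = m**2
V(u) = 7 + u
q(n, t) = -1 (q(n, t) = -1*1**2 = -1*1 = -1)
((51 + 11)*(q(6, -6) + 3) + V(4))*(-94) = ((51 + 11)*(-1 + 3) + (7 + 4))*(-94) = (62*2 + 11)*(-94) = (124 + 11)*(-94) = 135*(-94) = -12690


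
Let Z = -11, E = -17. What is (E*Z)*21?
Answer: 3927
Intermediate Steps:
(E*Z)*21 = -17*(-11)*21 = 187*21 = 3927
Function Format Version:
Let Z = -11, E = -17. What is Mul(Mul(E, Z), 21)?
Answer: 3927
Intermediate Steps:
Mul(Mul(E, Z), 21) = Mul(Mul(-17, -11), 21) = Mul(187, 21) = 3927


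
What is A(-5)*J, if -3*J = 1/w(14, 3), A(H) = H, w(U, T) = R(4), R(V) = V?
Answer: 5/12 ≈ 0.41667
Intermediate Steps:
w(U, T) = 4
J = -1/12 (J = -⅓/4 = -⅓*¼ = -1/12 ≈ -0.083333)
A(-5)*J = -5*(-1/12) = 5/12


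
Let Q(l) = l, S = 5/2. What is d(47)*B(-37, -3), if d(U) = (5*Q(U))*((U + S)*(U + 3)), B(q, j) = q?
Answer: -21520125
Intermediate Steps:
S = 5/2 (S = 5*(½) = 5/2 ≈ 2.5000)
d(U) = 5*U*(3 + U)*(5/2 + U) (d(U) = (5*U)*((U + 5/2)*(U + 3)) = (5*U)*((5/2 + U)*(3 + U)) = (5*U)*((3 + U)*(5/2 + U)) = 5*U*(3 + U)*(5/2 + U))
d(47)*B(-37, -3) = ((5/2)*47*(15 + 2*47² + 11*47))*(-37) = ((5/2)*47*(15 + 2*2209 + 517))*(-37) = ((5/2)*47*(15 + 4418 + 517))*(-37) = ((5/2)*47*4950)*(-37) = 581625*(-37) = -21520125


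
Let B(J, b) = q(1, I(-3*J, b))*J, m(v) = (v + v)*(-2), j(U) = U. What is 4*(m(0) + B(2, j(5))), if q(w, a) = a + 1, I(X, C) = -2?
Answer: -8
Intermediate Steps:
q(w, a) = 1 + a
m(v) = -4*v (m(v) = (2*v)*(-2) = -4*v)
B(J, b) = -J (B(J, b) = (1 - 2)*J = -J)
4*(m(0) + B(2, j(5))) = 4*(-4*0 - 1*2) = 4*(0 - 2) = 4*(-2) = -8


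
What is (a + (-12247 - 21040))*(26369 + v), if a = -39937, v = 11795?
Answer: -2794520736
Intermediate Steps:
(a + (-12247 - 21040))*(26369 + v) = (-39937 + (-12247 - 21040))*(26369 + 11795) = (-39937 - 33287)*38164 = -73224*38164 = -2794520736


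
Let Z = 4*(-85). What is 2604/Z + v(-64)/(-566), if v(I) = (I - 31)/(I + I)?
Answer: -47171723/6158080 ≈ -7.6601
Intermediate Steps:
v(I) = (-31 + I)/(2*I) (v(I) = (-31 + I)/((2*I)) = (-31 + I)*(1/(2*I)) = (-31 + I)/(2*I))
Z = -340
2604/Z + v(-64)/(-566) = 2604/(-340) + ((½)*(-31 - 64)/(-64))/(-566) = 2604*(-1/340) + ((½)*(-1/64)*(-95))*(-1/566) = -651/85 + (95/128)*(-1/566) = -651/85 - 95/72448 = -47171723/6158080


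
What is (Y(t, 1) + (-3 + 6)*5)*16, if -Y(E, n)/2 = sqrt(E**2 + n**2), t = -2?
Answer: 240 - 32*sqrt(5) ≈ 168.45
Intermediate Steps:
Y(E, n) = -2*sqrt(E**2 + n**2)
(Y(t, 1) + (-3 + 6)*5)*16 = (-2*sqrt((-2)**2 + 1**2) + (-3 + 6)*5)*16 = (-2*sqrt(4 + 1) + 3*5)*16 = (-2*sqrt(5) + 15)*16 = (15 - 2*sqrt(5))*16 = 240 - 32*sqrt(5)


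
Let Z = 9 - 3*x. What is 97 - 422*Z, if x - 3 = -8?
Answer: -10031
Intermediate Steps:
x = -5 (x = 3 - 8 = -5)
Z = 24 (Z = 9 - 3*(-5) = 9 + 15 = 24)
97 - 422*Z = 97 - 422*24 = 97 - 10128 = -10031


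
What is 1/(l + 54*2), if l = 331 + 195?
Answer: 1/634 ≈ 0.0015773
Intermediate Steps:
l = 526
1/(l + 54*2) = 1/(526 + 54*2) = 1/(526 + 108) = 1/634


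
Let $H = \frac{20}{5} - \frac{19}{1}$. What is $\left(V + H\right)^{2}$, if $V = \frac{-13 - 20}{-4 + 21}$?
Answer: $\frac{82944}{289} \approx 287.0$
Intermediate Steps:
$V = - \frac{33}{17} \approx -1.9412$
$H = -15$ ($H = 20 \cdot \frac{1}{5} - 19 = 4 - 19 = -15$)
$\left(V + H\right)^{2} = \left(- \frac{33}{17} - 15\right)^{2} = \left(- \frac{288}{17}\right)^{2} = \frac{82944}{289}$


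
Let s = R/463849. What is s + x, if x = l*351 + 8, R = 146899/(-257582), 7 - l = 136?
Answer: -5408940740951877/119479153118 ≈ -45271.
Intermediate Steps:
l = -129 (l = 7 - 1*136 = 7 - 136 = -129)
R = -146899/257582 (R = 146899*(-1/257582) = -146899/257582 ≈ -0.57030)
s = -146899/119479153118 (s = -146899/257582/463849 = -146899/257582*1/463849 = -146899/119479153118 ≈ -1.2295e-6)
x = -45271 (x = -129*351 + 8 = -45279 + 8 = -45271)
s + x = -146899/119479153118 - 45271 = -5408940740951877/119479153118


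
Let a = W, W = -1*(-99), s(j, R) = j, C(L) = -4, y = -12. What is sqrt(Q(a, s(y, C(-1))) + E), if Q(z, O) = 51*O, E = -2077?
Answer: I*sqrt(2689) ≈ 51.856*I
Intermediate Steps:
W = 99
a = 99
sqrt(Q(a, s(y, C(-1))) + E) = sqrt(51*(-12) - 2077) = sqrt(-612 - 2077) = sqrt(-2689) = I*sqrt(2689)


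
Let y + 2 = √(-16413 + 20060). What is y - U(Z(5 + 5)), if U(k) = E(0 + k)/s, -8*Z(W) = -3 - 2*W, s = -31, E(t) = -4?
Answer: -66/31 + √3647 ≈ 58.261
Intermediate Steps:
Z(W) = 3/8 + W/4 (Z(W) = -(-3 - 2*W)/8 = 3/8 + W/4)
U(k) = 4/31 (U(k) = -4/(-31) = -4*(-1/31) = 4/31)
y = -2 + √3647 (y = -2 + √(-16413 + 20060) = -2 + √3647 ≈ 58.390)
y - U(Z(5 + 5)) = (-2 + √3647) - 1*4/31 = (-2 + √3647) - 4/31 = -66/31 + √3647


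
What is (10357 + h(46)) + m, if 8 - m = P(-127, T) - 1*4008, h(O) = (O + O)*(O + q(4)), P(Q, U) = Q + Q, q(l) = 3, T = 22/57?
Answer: 19135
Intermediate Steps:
T = 22/57 (T = 22*(1/57) = 22/57 ≈ 0.38596)
P(Q, U) = 2*Q
h(O) = 2*O*(3 + O) (h(O) = (O + O)*(O + 3) = (2*O)*(3 + O) = 2*O*(3 + O))
m = 4270 (m = 8 - (2*(-127) - 1*4008) = 8 - (-254 - 4008) = 8 - 1*(-4262) = 8 + 4262 = 4270)
(10357 + h(46)) + m = (10357 + 2*46*(3 + 46)) + 4270 = (10357 + 2*46*49) + 4270 = (10357 + 4508) + 4270 = 14865 + 4270 = 19135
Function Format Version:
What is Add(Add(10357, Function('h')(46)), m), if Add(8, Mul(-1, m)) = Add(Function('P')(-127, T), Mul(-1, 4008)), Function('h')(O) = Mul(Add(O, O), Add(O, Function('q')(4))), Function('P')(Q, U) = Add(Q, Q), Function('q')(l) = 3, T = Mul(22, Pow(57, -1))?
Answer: 19135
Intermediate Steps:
T = Rational(22, 57) (T = Mul(22, Rational(1, 57)) = Rational(22, 57) ≈ 0.38596)
Function('P')(Q, U) = Mul(2, Q)
Function('h')(O) = Mul(2, O, Add(3, O)) (Function('h')(O) = Mul(Add(O, O), Add(O, 3)) = Mul(Mul(2, O), Add(3, O)) = Mul(2, O, Add(3, O)))
m = 4270 (m = Add(8, Mul(-1, Add(Mul(2, -127), Mul(-1, 4008)))) = Add(8, Mul(-1, Add(-254, -4008))) = Add(8, Mul(-1, -4262)) = Add(8, 4262) = 4270)
Add(Add(10357, Function('h')(46)), m) = Add(Add(10357, Mul(2, 46, Add(3, 46))), 4270) = Add(Add(10357, Mul(2, 46, 49)), 4270) = Add(Add(10357, 4508), 4270) = Add(14865, 4270) = 19135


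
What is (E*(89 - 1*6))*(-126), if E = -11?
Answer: 115038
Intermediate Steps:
(E*(89 - 1*6))*(-126) = -11*(89 - 1*6)*(-126) = -11*(89 - 6)*(-126) = -11*83*(-126) = -913*(-126) = 115038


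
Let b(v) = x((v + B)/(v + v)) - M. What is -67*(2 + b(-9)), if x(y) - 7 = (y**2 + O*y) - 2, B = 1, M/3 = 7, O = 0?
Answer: 74906/81 ≈ 924.77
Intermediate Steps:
M = 21 (M = 3*7 = 21)
x(y) = 5 + y**2 (x(y) = 7 + ((y**2 + 0*y) - 2) = 7 + ((y**2 + 0) - 2) = 7 + (y**2 - 2) = 7 + (-2 + y**2) = 5 + y**2)
b(v) = -16 + (1 + v)**2/(4*v**2) (b(v) = (5 + ((v + 1)/(v + v))**2) - 1*21 = (5 + ((1 + v)/((2*v)))**2) - 21 = (5 + ((1 + v)*(1/(2*v)))**2) - 21 = (5 + ((1 + v)/(2*v))**2) - 21 = (5 + (1 + v)**2/(4*v**2)) - 21 = -16 + (1 + v)**2/(4*v**2))
-67*(2 + b(-9)) = -67*(2 + (-16 + (1/4)*(1 - 9)**2/(-9)**2)) = -67*(2 + (-16 + (1/4)*(1/81)*(-8)**2)) = -67*(2 + (-16 + (1/4)*(1/81)*64)) = -67*(2 + (-16 + 16/81)) = -67*(2 - 1280/81) = -67*(-1118/81) = 74906/81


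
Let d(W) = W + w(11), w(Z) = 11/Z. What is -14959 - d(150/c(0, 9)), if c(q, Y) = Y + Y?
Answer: -44905/3 ≈ -14968.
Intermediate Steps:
c(q, Y) = 2*Y
d(W) = 1 + W (d(W) = W + 11/11 = W + 11*(1/11) = W + 1 = 1 + W)
-14959 - d(150/c(0, 9)) = -14959 - (1 + 150/((2*9))) = -14959 - (1 + 150/18) = -14959 - (1 + 150*(1/18)) = -14959 - (1 + 25/3) = -14959 - 1*28/3 = -14959 - 28/3 = -44905/3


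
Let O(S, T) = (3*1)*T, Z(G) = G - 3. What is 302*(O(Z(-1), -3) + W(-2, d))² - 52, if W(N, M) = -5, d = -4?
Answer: 59140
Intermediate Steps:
Z(G) = -3 + G
O(S, T) = 3*T
302*(O(Z(-1), -3) + W(-2, d))² - 52 = 302*(3*(-3) - 5)² - 52 = 302*(-9 - 5)² - 52 = 302*(-14)² - 52 = 302*196 - 52 = 59192 - 52 = 59140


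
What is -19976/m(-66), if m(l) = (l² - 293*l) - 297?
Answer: -1816/2127 ≈ -0.85378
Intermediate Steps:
m(l) = -297 + l² - 293*l
-19976/m(-66) = -19976/(-297 + (-66)² - 293*(-66)) = -19976/(-297 + 4356 + 19338) = -19976/23397 = -19976*1/23397 = -1816/2127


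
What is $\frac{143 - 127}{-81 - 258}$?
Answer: $- \frac{16}{339} \approx -0.047198$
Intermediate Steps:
$\frac{143 - 127}{-81 - 258} = \frac{16}{-339} = 16 \left(- \frac{1}{339}\right) = - \frac{16}{339}$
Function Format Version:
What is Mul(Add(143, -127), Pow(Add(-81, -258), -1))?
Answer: Rational(-16, 339) ≈ -0.047198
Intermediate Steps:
Mul(Add(143, -127), Pow(Add(-81, -258), -1)) = Mul(16, Pow(-339, -1)) = Mul(16, Rational(-1, 339)) = Rational(-16, 339)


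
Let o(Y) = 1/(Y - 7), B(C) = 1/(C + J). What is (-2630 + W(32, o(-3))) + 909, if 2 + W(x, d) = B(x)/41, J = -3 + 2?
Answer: -2189932/1271 ≈ -1723.0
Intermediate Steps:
J = -1
B(C) = 1/(-1 + C) (B(C) = 1/(C - 1) = 1/(-1 + C))
o(Y) = 1/(-7 + Y)
W(x, d) = -2 + 1/(41*(-1 + x)) (W(x, d) = -2 + 1/((-1 + x)*41) = -2 + (1/41)/(-1 + x) = -2 + 1/(41*(-1 + x)))
(-2630 + W(32, o(-3))) + 909 = (-2630 + (83 - 82*32)/(41*(-1 + 32))) + 909 = (-2630 + (1/41)*(83 - 2624)/31) + 909 = (-2630 + (1/41)*(1/31)*(-2541)) + 909 = (-2630 - 2541/1271) + 909 = -3345271/1271 + 909 = -2189932/1271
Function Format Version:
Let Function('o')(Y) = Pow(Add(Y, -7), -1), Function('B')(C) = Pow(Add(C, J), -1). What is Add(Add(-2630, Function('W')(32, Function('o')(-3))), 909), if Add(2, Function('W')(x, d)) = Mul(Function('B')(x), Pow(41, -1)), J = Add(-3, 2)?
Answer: Rational(-2189932, 1271) ≈ -1723.0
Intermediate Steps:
J = -1
Function('B')(C) = Pow(Add(-1, C), -1) (Function('B')(C) = Pow(Add(C, -1), -1) = Pow(Add(-1, C), -1))
Function('o')(Y) = Pow(Add(-7, Y), -1)
Function('W')(x, d) = Add(-2, Mul(Rational(1, 41), Pow(Add(-1, x), -1))) (Function('W')(x, d) = Add(-2, Mul(Pow(Add(-1, x), -1), Pow(41, -1))) = Add(-2, Mul(Pow(Add(-1, x), -1), Rational(1, 41))) = Add(-2, Mul(Rational(1, 41), Pow(Add(-1, x), -1))))
Add(Add(-2630, Function('W')(32, Function('o')(-3))), 909) = Add(Add(-2630, Mul(Rational(1, 41), Pow(Add(-1, 32), -1), Add(83, Mul(-82, 32)))), 909) = Add(Add(-2630, Mul(Rational(1, 41), Pow(31, -1), Add(83, -2624))), 909) = Add(Add(-2630, Mul(Rational(1, 41), Rational(1, 31), -2541)), 909) = Add(Add(-2630, Rational(-2541, 1271)), 909) = Add(Rational(-3345271, 1271), 909) = Rational(-2189932, 1271)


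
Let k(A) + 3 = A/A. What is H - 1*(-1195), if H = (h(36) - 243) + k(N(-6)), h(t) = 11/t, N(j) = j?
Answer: 34211/36 ≈ 950.31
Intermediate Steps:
k(A) = -2 (k(A) = -3 + A/A = -3 + 1 = -2)
H = -8809/36 (H = (11/36 - 243) - 2 = -8737/36 - 2 = -8809/36 ≈ -244.69)
H - 1*(-1195) = -8809/36 - 1*(-1195) = -8809/36 + 1195 = 34211/36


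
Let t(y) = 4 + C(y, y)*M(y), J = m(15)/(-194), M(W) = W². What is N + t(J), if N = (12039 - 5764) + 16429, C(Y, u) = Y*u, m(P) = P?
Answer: 32165166657793/1416468496 ≈ 22708.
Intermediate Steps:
J = -15/194 (J = 15/(-194) = 15*(-1/194) = -15/194 ≈ -0.077320)
N = 22704 (N = 6275 + 16429 = 22704)
t(y) = 4 + y⁴ (t(y) = 4 + (y*y)*y² = 4 + y²*y² = 4 + y⁴)
N + t(J) = 22704 + (4 + (-15/194)⁴) = 22704 + (4 + 50625/1416468496) = 22704 + 5665924609/1416468496 = 32165166657793/1416468496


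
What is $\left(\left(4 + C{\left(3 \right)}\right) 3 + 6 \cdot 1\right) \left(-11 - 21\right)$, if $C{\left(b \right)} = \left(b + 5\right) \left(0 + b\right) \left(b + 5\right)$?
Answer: $-19008$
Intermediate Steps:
$C{\left(b \right)} = b \left(5 + b\right)^{2}$ ($C{\left(b \right)} = \left(5 + b\right) b \left(5 + b\right) = b \left(5 + b\right) \left(5 + b\right) = b \left(5 + b\right)^{2}$)
$\left(\left(4 + C{\left(3 \right)}\right) 3 + 6 \cdot 1\right) \left(-11 - 21\right) = \left(\left(4 + 3 \left(5 + 3\right)^{2}\right) 3 + 6 \cdot 1\right) \left(-11 - 21\right) = \left(\left(4 + 3 \cdot 8^{2}\right) 3 + 6\right) \left(-11 - 21\right) = \left(\left(4 + 3 \cdot 64\right) 3 + 6\right) \left(-32\right) = \left(\left(4 + 192\right) 3 + 6\right) \left(-32\right) = \left(196 \cdot 3 + 6\right) \left(-32\right) = \left(588 + 6\right) \left(-32\right) = 594 \left(-32\right) = -19008$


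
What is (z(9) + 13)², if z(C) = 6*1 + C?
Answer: 784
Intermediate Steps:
z(C) = 6 + C
(z(9) + 13)² = ((6 + 9) + 13)² = (15 + 13)² = 28² = 784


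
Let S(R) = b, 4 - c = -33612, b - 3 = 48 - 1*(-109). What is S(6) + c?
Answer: 33776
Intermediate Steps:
b = 160 (b = 3 + (48 - 1*(-109)) = 3 + (48 + 109) = 3 + 157 = 160)
c = 33616 (c = 4 - 1*(-33612) = 4 + 33612 = 33616)
S(R) = 160
S(6) + c = 160 + 33616 = 33776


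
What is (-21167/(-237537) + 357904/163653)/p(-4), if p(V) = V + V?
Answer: -29493161833/103663047096 ≈ -0.28451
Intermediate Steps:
p(V) = 2*V
(-21167/(-237537) + 357904/163653)/p(-4) = (-21167/(-237537) + 357904/163653)/((2*(-4))) = (-21167*(-1/237537) + 357904*(1/163653))/(-8) = (21167/237537 + 357904/163653)*(-⅛) = (29493161833/12957880887)*(-⅛) = -29493161833/103663047096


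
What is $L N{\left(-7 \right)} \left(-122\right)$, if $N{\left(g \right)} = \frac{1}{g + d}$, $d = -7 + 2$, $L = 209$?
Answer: $\frac{12749}{6} \approx 2124.8$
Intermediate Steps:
$d = -5$
$N{\left(g \right)} = \frac{1}{-5 + g}$ ($N{\left(g \right)} = \frac{1}{g - 5} = \frac{1}{-5 + g}$)
$L N{\left(-7 \right)} \left(-122\right) = \frac{209}{-5 - 7} \left(-122\right) = \frac{209}{-12} \left(-122\right) = 209 \left(- \frac{1}{12}\right) \left(-122\right) = \left(- \frac{209}{12}\right) \left(-122\right) = \frac{12749}{6}$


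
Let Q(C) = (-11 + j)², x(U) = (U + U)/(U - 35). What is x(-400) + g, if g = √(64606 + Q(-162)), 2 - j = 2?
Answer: 160/87 + 13*√383 ≈ 256.25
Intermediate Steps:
j = 0 (j = 2 - 1*2 = 2 - 2 = 0)
x(U) = 2*U/(-35 + U) (x(U) = (2*U)/(-35 + U) = 2*U/(-35 + U))
Q(C) = 121 (Q(C) = (-11 + 0)² = (-11)² = 121)
g = 13*√383 (g = √(64606 + 121) = √64727 = 13*√383 ≈ 254.42)
x(-400) + g = 2*(-400)/(-35 - 400) + 13*√383 = 2*(-400)/(-435) + 13*√383 = 2*(-400)*(-1/435) + 13*√383 = 160/87 + 13*√383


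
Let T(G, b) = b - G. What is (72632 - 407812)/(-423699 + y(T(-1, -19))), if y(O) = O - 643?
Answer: 16759/21218 ≈ 0.78985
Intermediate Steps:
y(O) = -643 + O
(72632 - 407812)/(-423699 + y(T(-1, -19))) = (72632 - 407812)/(-423699 + (-643 + (-19 - 1*(-1)))) = -335180/(-423699 + (-643 + (-19 + 1))) = -335180/(-423699 + (-643 - 18)) = -335180/(-423699 - 661) = -335180/(-424360) = -335180*(-1/424360) = 16759/21218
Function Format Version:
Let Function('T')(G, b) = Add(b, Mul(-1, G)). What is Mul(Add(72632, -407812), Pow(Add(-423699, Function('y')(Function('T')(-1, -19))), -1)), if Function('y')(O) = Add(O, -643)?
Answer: Rational(16759, 21218) ≈ 0.78985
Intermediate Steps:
Function('y')(O) = Add(-643, O)
Mul(Add(72632, -407812), Pow(Add(-423699, Function('y')(Function('T')(-1, -19))), -1)) = Mul(Add(72632, -407812), Pow(Add(-423699, Add(-643, Add(-19, Mul(-1, -1)))), -1)) = Mul(-335180, Pow(Add(-423699, Add(-643, Add(-19, 1))), -1)) = Mul(-335180, Pow(Add(-423699, Add(-643, -18)), -1)) = Mul(-335180, Pow(Add(-423699, -661), -1)) = Mul(-335180, Pow(-424360, -1)) = Mul(-335180, Rational(-1, 424360)) = Rational(16759, 21218)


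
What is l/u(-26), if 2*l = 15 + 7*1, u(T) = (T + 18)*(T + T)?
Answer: 11/416 ≈ 0.026442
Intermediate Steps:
u(T) = 2*T*(18 + T) (u(T) = (18 + T)*(2*T) = 2*T*(18 + T))
l = 11 (l = (15 + 7*1)/2 = (15 + 7)/2 = (1/2)*22 = 11)
l/u(-26) = 11/((2*(-26)*(18 - 26))) = 11/((2*(-26)*(-8))) = 11/416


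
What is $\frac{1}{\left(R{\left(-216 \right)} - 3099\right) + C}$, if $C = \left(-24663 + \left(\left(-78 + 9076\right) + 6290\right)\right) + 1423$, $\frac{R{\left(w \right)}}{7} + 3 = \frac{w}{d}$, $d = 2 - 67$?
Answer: $- \frac{65}{718168} \approx -9.0508 \cdot 10^{-5}$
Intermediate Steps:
$d = -65$ ($d = 2 - 67 = -65$)
$R{\left(w \right)} = -21 - \frac{7 w}{65}$ ($R{\left(w \right)} = -21 + 7 \frac{w}{-65} = -21 + 7 w \left(- \frac{1}{65}\right) = -21 + 7 \left(- \frac{w}{65}\right) = -21 - \frac{7 w}{65}$)
$C = -7952$ ($C = \left(-24663 + \left(8998 + 6290\right)\right) + 1423 = \left(-24663 + 15288\right) + 1423 = -9375 + 1423 = -7952$)
$\frac{1}{\left(R{\left(-216 \right)} - 3099\right) + C} = \frac{1}{\left(\left(-21 - - \frac{1512}{65}\right) - 3099\right) - 7952} = \frac{1}{\left(\left(-21 + \frac{1512}{65}\right) - 3099\right) - 7952} = \frac{1}{\left(\frac{147}{65} - 3099\right) - 7952} = \frac{1}{- \frac{201288}{65} - 7952} = \frac{1}{- \frac{718168}{65}} = - \frac{65}{718168}$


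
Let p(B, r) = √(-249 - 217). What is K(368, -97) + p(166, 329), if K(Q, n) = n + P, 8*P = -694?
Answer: -735/4 + I*√466 ≈ -183.75 + 21.587*I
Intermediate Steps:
P = -347/4 (P = (⅛)*(-694) = -347/4 ≈ -86.750)
K(Q, n) = -347/4 + n (K(Q, n) = n - 347/4 = -347/4 + n)
p(B, r) = I*√466 (p(B, r) = √(-466) = I*√466)
K(368, -97) + p(166, 329) = (-347/4 - 97) + I*√466 = -735/4 + I*√466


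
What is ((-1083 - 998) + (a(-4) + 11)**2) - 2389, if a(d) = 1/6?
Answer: -156431/36 ≈ -4345.3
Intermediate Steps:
a(d) = 1/6
((-1083 - 998) + (a(-4) + 11)**2) - 2389 = ((-1083 - 998) + (1/6 + 11)**2) - 2389 = (-2081 + (67/6)**2) - 2389 = (-2081 + 4489/36) - 2389 = -70427/36 - 2389 = -156431/36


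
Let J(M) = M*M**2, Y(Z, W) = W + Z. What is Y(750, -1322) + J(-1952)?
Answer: -7437713980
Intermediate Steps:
J(M) = M**3
Y(750, -1322) + J(-1952) = (-1322 + 750) + (-1952)**3 = -572 - 7437713408 = -7437713980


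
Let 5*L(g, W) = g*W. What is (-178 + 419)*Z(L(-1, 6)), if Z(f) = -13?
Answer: -3133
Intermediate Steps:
L(g, W) = W*g/5 (L(g, W) = (g*W)/5 = (W*g)/5 = W*g/5)
(-178 + 419)*Z(L(-1, 6)) = (-178 + 419)*(-13) = 241*(-13) = -3133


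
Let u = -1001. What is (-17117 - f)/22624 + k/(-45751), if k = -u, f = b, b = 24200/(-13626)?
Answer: -784161930869/1007419451616 ≈ -0.77839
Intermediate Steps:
b = -12100/6813 (b = 24200*(-1/13626) = -12100/6813 ≈ -1.7760)
f = -12100/6813 ≈ -1.7760
k = 1001 (k = -1*(-1001) = 1001)
(-17117 - f)/22624 + k/(-45751) = (-17117 - 1*(-12100/6813))/22624 + 1001/(-45751) = (-17117 + 12100/6813)*(1/22624) + 1001*(-1/45751) = -116606021/6813*1/22624 - 1001/45751 = -16658003/22019616 - 1001/45751 = -784161930869/1007419451616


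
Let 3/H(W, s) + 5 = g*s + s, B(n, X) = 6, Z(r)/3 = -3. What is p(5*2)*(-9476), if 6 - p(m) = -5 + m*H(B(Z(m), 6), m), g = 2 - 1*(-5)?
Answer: -502228/5 ≈ -1.0045e+5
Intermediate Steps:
g = 7 (g = 2 + 5 = 7)
Z(r) = -9 (Z(r) = 3*(-3) = -9)
H(W, s) = 3/(-5 + 8*s) (H(W, s) = 3/(-5 + (7*s + s)) = 3/(-5 + 8*s))
p(m) = 11 - 3*m/(-5 + 8*m) (p(m) = 6 - (-5 + m*(3/(-5 + 8*m))) = 6 - (-5 + 3*m/(-5 + 8*m)) = 6 + (5 - 3*m/(-5 + 8*m)) = 11 - 3*m/(-5 + 8*m))
p(5*2)*(-9476) = (5*(-11 + 17*(5*2))/(-5 + 8*(5*2)))*(-9476) = (5*(-11 + 17*10)/(-5 + 8*10))*(-9476) = (5*(-11 + 170)/(-5 + 80))*(-9476) = (5*159/75)*(-9476) = (5*(1/75)*159)*(-9476) = (53/5)*(-9476) = -502228/5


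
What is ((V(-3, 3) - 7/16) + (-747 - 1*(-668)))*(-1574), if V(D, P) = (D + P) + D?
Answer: 1038053/8 ≈ 1.2976e+5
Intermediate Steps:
V(D, P) = P + 2*D
((V(-3, 3) - 7/16) + (-747 - 1*(-668)))*(-1574) = (((3 + 2*(-3)) - 7/16) + (-747 - 1*(-668)))*(-1574) = (((3 - 6) - 7/16) + (-747 + 668))*(-1574) = ((-3 - 1*7/16) - 79)*(-1574) = ((-3 - 7/16) - 79)*(-1574) = (-55/16 - 79)*(-1574) = -1319/16*(-1574) = 1038053/8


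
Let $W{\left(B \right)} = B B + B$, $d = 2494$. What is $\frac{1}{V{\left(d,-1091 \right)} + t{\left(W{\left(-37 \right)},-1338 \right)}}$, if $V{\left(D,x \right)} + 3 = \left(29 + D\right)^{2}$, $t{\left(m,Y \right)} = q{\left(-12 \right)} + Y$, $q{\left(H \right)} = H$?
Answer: $\frac{1}{6364176} \approx 1.5713 \cdot 10^{-7}$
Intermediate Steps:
$W{\left(B \right)} = B + B^{2}$ ($W{\left(B \right)} = B^{2} + B = B + B^{2}$)
$t{\left(m,Y \right)} = -12 + Y$
$V{\left(D,x \right)} = -3 + \left(29 + D\right)^{2}$
$\frac{1}{V{\left(d,-1091 \right)} + t{\left(W{\left(-37 \right)},-1338 \right)}} = \frac{1}{\left(-3 + \left(29 + 2494\right)^{2}\right) - 1350} = \frac{1}{\left(-3 + 2523^{2}\right) - 1350} = \frac{1}{\left(-3 + 6365529\right) - 1350} = \frac{1}{6365526 - 1350} = \frac{1}{6364176}$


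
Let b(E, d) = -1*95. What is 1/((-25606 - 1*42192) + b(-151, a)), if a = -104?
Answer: -1/67893 ≈ -1.4729e-5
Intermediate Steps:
b(E, d) = -95
1/((-25606 - 1*42192) + b(-151, a)) = 1/((-25606 - 1*42192) - 95) = 1/((-25606 - 42192) - 95) = 1/(-67798 - 95) = 1/(-67893) = -1/67893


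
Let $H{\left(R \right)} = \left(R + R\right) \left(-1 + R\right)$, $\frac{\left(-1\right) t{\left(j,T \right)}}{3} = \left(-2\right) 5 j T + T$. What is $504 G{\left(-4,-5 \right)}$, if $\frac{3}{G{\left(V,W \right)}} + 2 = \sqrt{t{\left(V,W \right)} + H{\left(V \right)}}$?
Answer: $\frac{144}{31} + \frac{72 \sqrt{655}}{31} \approx 64.087$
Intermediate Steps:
$t{\left(j,T \right)} = - 3 T + 30 T j$ ($t{\left(j,T \right)} = - 3 \left(\left(-2\right) 5 j T + T\right) = - 3 \left(- 10 j T + T\right) = - 3 \left(- 10 T j + T\right) = - 3 \left(T - 10 T j\right) = - 3 T + 30 T j$)
$H{\left(R \right)} = 2 R \left(-1 + R\right)$
$G{\left(V,W \right)} = \frac{3}{-2 + \sqrt{2 V \left(-1 + V\right) + 3 W \left(-1 + 10 V\right)}}$ ($G{\left(V,W \right)} = \frac{3}{-2 + \sqrt{3 W \left(-1 + 10 V\right) + 2 V \left(-1 + V\right)}} = \frac{3}{-2 + \sqrt{2 V \left(-1 + V\right) + 3 W \left(-1 + 10 V\right)}}$)
$504 G{\left(-4,-5 \right)} = 504 \frac{3}{-2 + \sqrt{2 \left(-4\right) \left(-1 - 4\right) + 3 \left(-5\right) \left(-1 + 10 \left(-4\right)\right)}} = 504 \frac{3}{-2 + \sqrt{2 \left(-4\right) \left(-5\right) + 3 \left(-5\right) \left(-1 - 40\right)}} = 504 \frac{3}{-2 + \sqrt{40 + 3 \left(-5\right) \left(-41\right)}} = 504 \frac{3}{-2 + \sqrt{40 + 615}} = 504 \frac{3}{-2 + \sqrt{655}} = \frac{1512}{-2 + \sqrt{655}}$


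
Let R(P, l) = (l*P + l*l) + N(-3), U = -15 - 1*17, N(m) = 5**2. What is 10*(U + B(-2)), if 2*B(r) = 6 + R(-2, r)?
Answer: -125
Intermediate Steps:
N(m) = 25
U = -32 (U = -15 - 17 = -32)
R(P, l) = 25 + l**2 + P*l (R(P, l) = (l*P + l*l) + 25 = (P*l + l**2) + 25 = (l**2 + P*l) + 25 = 25 + l**2 + P*l)
B(r) = 31/2 + r**2/2 - r (B(r) = (6 + (25 + r**2 - 2*r))/2 = (31 + r**2 - 2*r)/2 = 31/2 + r**2/2 - r)
10*(U + B(-2)) = 10*(-32 + (31/2 + (1/2)*(-2)**2 - 1*(-2))) = 10*(-32 + (31/2 + (1/2)*4 + 2)) = 10*(-32 + (31/2 + 2 + 2)) = 10*(-32 + 39/2) = 10*(-25/2) = -125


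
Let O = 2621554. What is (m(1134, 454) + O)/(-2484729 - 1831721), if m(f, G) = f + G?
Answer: -1311571/2158225 ≈ -0.60771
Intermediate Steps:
m(f, G) = G + f
(m(1134, 454) + O)/(-2484729 - 1831721) = ((454 + 1134) + 2621554)/(-2484729 - 1831721) = (1588 + 2621554)/(-4316450) = 2623142*(-1/4316450) = -1311571/2158225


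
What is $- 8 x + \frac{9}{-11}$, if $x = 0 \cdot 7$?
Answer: $- \frac{9}{11} \approx -0.81818$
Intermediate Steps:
$x = 0$
$- 8 x + \frac{9}{-11} = \left(-8\right) 0 + \frac{9}{-11} = 0 + 9 \left(- \frac{1}{11}\right) = 0 - \frac{9}{11} = - \frac{9}{11}$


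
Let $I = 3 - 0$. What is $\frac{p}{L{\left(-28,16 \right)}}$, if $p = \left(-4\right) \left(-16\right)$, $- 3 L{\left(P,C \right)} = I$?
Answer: $-64$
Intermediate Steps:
$I = 3$ ($I = 3 + 0 = 3$)
$L{\left(P,C \right)} = -1$ ($L{\left(P,C \right)} = \left(- \frac{1}{3}\right) 3 = -1$)
$p = 64$
$\frac{p}{L{\left(-28,16 \right)}} = \frac{64}{-1} = 64 \left(-1\right) = -64$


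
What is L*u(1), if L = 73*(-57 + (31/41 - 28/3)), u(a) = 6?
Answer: -1177636/41 ≈ -28723.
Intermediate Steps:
L = -588818/123 (L = 73*(-57 + (31*(1/41) - 28*⅓)) = 73*(-57 + (31/41 - 28/3)) = 73*(-57 - 1055/123) = 73*(-8066/123) = -588818/123 ≈ -4787.1)
L*u(1) = -588818/123*6 = -1177636/41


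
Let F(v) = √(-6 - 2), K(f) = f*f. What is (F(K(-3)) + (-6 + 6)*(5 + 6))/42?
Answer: I*√2/21 ≈ 0.067343*I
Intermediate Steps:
K(f) = f²
F(v) = 2*I*√2 (F(v) = √(-8) = 2*I*√2)
(F(K(-3)) + (-6 + 6)*(5 + 6))/42 = (2*I*√2 + (-6 + 6)*(5 + 6))/42 = (2*I*√2 + 0*11)*(1/42) = (2*I*√2 + 0)*(1/42) = (2*I*√2)*(1/42) = I*√2/21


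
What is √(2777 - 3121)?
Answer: 2*I*√86 ≈ 18.547*I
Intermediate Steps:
√(2777 - 3121) = √(-344) = 2*I*√86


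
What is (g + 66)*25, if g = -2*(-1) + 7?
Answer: 1875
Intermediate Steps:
g = 9 (g = 2 + 7 = 9)
(g + 66)*25 = (9 + 66)*25 = 75*25 = 1875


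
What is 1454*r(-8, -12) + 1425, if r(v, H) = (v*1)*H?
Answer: 141009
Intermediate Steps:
r(v, H) = H*v (r(v, H) = v*H = H*v)
1454*r(-8, -12) + 1425 = 1454*(-12*(-8)) + 1425 = 1454*96 + 1425 = 139584 + 1425 = 141009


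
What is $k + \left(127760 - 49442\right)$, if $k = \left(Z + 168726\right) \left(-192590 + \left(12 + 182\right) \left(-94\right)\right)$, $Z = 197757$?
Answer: $-77264066640$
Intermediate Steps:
$k = -77264144958$ ($k = \left(197757 + 168726\right) \left(-192590 + \left(12 + 182\right) \left(-94\right)\right) = 366483 \left(-192590 + 194 \left(-94\right)\right) = 366483 \left(-192590 - 18236\right) = 366483 \left(-210826\right) = -77264144958$)
$k + \left(127760 - 49442\right) = -77264144958 + \left(127760 - 49442\right) = -77264144958 + 78318 = -77264066640$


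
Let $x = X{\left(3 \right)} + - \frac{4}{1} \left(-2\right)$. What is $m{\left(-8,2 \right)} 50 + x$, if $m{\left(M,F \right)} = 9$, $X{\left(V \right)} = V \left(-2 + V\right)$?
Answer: $461$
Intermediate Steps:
$x = 11$ ($x = 3 \left(-2 + 3\right) + - \frac{4}{1} \left(-2\right) = 3 \cdot 1 + \left(-4\right) 1 \left(-2\right) = 3 - -8 = 3 + 8 = 11$)
$m{\left(-8,2 \right)} 50 + x = 9 \cdot 50 + 11 = 450 + 11 = 461$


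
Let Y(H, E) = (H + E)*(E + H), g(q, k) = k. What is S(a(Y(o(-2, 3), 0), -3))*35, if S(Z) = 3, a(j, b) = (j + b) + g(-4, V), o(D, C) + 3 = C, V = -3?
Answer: 105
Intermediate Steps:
o(D, C) = -3 + C
Y(H, E) = (E + H)**2 (Y(H, E) = (E + H)*(E + H) = (E + H)**2)
a(j, b) = -3 + b + j (a(j, b) = (j + b) - 3 = (b + j) - 3 = -3 + b + j)
S(a(Y(o(-2, 3), 0), -3))*35 = 3*35 = 105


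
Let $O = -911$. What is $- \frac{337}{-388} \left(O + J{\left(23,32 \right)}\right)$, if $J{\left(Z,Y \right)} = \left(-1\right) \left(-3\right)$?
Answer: $- \frac{76499}{97} \approx -788.65$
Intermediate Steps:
$J{\left(Z,Y \right)} = 3$
$- \frac{337}{-388} \left(O + J{\left(23,32 \right)}\right) = - \frac{337}{-388} \left(-911 + 3\right) = \left(-337\right) \left(- \frac{1}{388}\right) \left(-908\right) = \frac{337}{388} \left(-908\right) = - \frac{76499}{97}$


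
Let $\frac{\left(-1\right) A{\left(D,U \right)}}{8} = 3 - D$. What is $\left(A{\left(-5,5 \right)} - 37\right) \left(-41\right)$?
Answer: $4141$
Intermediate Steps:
$A{\left(D,U \right)} = -24 + 8 D$ ($A{\left(D,U \right)} = - 8 \left(3 - D\right) = -24 + 8 D$)
$\left(A{\left(-5,5 \right)} - 37\right) \left(-41\right) = \left(\left(-24 + 8 \left(-5\right)\right) - 37\right) \left(-41\right) = \left(\left(-24 - 40\right) - 37\right) \left(-41\right) = \left(-64 - 37\right) \left(-41\right) = \left(-101\right) \left(-41\right) = 4141$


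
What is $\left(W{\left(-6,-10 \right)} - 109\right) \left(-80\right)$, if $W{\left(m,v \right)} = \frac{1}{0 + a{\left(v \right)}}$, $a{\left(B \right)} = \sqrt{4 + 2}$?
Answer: $8720 - \frac{40 \sqrt{6}}{3} \approx 8687.3$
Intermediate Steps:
$a{\left(B \right)} = \sqrt{6}$
$W{\left(m,v \right)} = \frac{\sqrt{6}}{6}$ ($W{\left(m,v \right)} = \frac{1}{0 + \sqrt{6}} = \frac{1}{\sqrt{6}} = \frac{\sqrt{6}}{6}$)
$\left(W{\left(-6,-10 \right)} - 109\right) \left(-80\right) = \left(\frac{\sqrt{6}}{6} - 109\right) \left(-80\right) = \left(-109 + \frac{\sqrt{6}}{6}\right) \left(-80\right) = 8720 - \frac{40 \sqrt{6}}{3}$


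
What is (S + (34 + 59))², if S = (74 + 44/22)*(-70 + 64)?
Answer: 131769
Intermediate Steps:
S = -456 (S = (74 + 44*(1/22))*(-6) = (74 + 2)*(-6) = 76*(-6) = -456)
(S + (34 + 59))² = (-456 + (34 + 59))² = (-456 + 93)² = (-363)² = 131769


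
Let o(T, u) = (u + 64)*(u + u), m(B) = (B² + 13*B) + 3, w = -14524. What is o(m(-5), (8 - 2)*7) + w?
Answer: -5620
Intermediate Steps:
m(B) = 3 + B² + 13*B
o(T, u) = 2*u*(64 + u) (o(T, u) = (64 + u)*(2*u) = 2*u*(64 + u))
o(m(-5), (8 - 2)*7) + w = 2*((8 - 2)*7)*(64 + (8 - 2)*7) - 14524 = 2*(6*7)*(64 + 6*7) - 14524 = 2*42*(64 + 42) - 14524 = 2*42*106 - 14524 = 8904 - 14524 = -5620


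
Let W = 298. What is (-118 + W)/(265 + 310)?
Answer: 36/115 ≈ 0.31304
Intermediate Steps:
(-118 + W)/(265 + 310) = (-118 + 298)/(265 + 310) = 180/575 = 180*(1/575) = 36/115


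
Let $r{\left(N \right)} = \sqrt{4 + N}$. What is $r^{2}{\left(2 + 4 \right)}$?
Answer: $10$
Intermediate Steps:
$r^{2}{\left(2 + 4 \right)} = \left(\sqrt{4 + \left(2 + 4\right)}\right)^{2} = \left(\sqrt{4 + 6}\right)^{2} = \left(\sqrt{10}\right)^{2} = 10$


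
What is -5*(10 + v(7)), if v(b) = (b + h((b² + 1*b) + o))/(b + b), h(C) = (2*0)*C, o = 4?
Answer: -105/2 ≈ -52.500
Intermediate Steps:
h(C) = 0 (h(C) = 0*C = 0)
v(b) = ½ (v(b) = (b + 0)/(b + b) = b/((2*b)) = b*(1/(2*b)) = ½)
-5*(10 + v(7)) = -5*(10 + ½) = -5*21/2 = -105/2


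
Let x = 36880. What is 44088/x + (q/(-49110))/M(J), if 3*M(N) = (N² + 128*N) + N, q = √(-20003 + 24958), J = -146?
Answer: 5511/4610 - √4955/40630340 ≈ 1.1954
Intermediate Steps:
q = √4955 ≈ 70.392
M(N) = 43*N + N²/3 (M(N) = ((N² + 128*N) + N)/3 = (N² + 129*N)/3 = 43*N + N²/3)
44088/x + (q/(-49110))/M(J) = 44088/36880 + (√4955/(-49110))/(((⅓)*(-146)*(129 - 146))) = 44088*(1/36880) + (√4955*(-1/49110))/(((⅓)*(-146)*(-17))) = 5511/4610 + (-√4955/49110)/(2482/3) = 5511/4610 - √4955/49110*(3/2482) = 5511/4610 - √4955/40630340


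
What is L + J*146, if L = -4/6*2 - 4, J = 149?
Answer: 65246/3 ≈ 21749.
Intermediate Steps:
L = -16/3 (L = -4*⅙*2 - 4 = -⅔*2 - 4 = -4/3 - 4 = -16/3 ≈ -5.3333)
L + J*146 = -16/3 + 149*146 = -16/3 + 21754 = 65246/3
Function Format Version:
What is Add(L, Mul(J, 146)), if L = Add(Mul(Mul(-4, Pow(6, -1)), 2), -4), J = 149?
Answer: Rational(65246, 3) ≈ 21749.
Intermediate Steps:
L = Rational(-16, 3) (L = Add(Mul(Mul(-4, Rational(1, 6)), 2), -4) = Add(Mul(Rational(-2, 3), 2), -4) = Add(Rational(-4, 3), -4) = Rational(-16, 3) ≈ -5.3333)
Add(L, Mul(J, 146)) = Add(Rational(-16, 3), Mul(149, 146)) = Add(Rational(-16, 3), 21754) = Rational(65246, 3)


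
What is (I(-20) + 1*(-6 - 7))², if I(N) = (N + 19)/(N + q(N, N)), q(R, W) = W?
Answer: 269361/1600 ≈ 168.35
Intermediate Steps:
I(N) = (19 + N)/(2*N) (I(N) = (N + 19)/(N + N) = (19 + N)/((2*N)) = (19 + N)*(1/(2*N)) = (19 + N)/(2*N))
(I(-20) + 1*(-6 - 7))² = ((½)*(19 - 20)/(-20) + 1*(-6 - 7))² = ((½)*(-1/20)*(-1) + 1*(-13))² = (1/40 - 13)² = (-519/40)² = 269361/1600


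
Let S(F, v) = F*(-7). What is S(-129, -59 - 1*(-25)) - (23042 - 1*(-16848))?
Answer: -38987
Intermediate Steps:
S(F, v) = -7*F
S(-129, -59 - 1*(-25)) - (23042 - 1*(-16848)) = -7*(-129) - (23042 - 1*(-16848)) = 903 - (23042 + 16848) = 903 - 1*39890 = 903 - 39890 = -38987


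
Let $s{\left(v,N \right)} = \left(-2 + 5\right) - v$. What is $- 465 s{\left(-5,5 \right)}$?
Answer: $-3720$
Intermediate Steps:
$s{\left(v,N \right)} = 3 - v$
$- 465 s{\left(-5,5 \right)} = - 465 \left(3 - -5\right) = - 465 \left(3 + 5\right) = \left(-465\right) 8 = -3720$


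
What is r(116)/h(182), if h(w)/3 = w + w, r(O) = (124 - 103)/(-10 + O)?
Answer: 1/5512 ≈ 0.00018142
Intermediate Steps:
r(O) = 21/(-10 + O)
h(w) = 6*w (h(w) = 3*(w + w) = 3*(2*w) = 6*w)
r(116)/h(182) = (21/(-10 + 116))/((6*182)) = (21/106)/1092 = (21*(1/106))*(1/1092) = (21/106)*(1/1092) = 1/5512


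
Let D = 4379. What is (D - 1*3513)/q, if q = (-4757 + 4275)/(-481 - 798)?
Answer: 553807/241 ≈ 2298.0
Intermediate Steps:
q = 482/1279 (q = -482/(-1279) = -482*(-1/1279) = 482/1279 ≈ 0.37686)
(D - 1*3513)/q = (4379 - 1*3513)/(482/1279) = (4379 - 3513)*(1279/482) = 866*(1279/482) = 553807/241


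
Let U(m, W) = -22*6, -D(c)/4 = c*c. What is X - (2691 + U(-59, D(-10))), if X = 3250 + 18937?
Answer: 19628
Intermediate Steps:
D(c) = -4*c² (D(c) = -4*c*c = -4*c²)
X = 22187
U(m, W) = -132
X - (2691 + U(-59, D(-10))) = 22187 - (2691 - 132) = 22187 - 1*2559 = 22187 - 2559 = 19628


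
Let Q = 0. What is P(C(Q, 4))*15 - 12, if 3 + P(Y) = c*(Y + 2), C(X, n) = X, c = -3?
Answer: -147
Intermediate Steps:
P(Y) = -9 - 3*Y (P(Y) = -3 - 3*(Y + 2) = -3 - 3*(2 + Y) = -3 + (-6 - 3*Y) = -9 - 3*Y)
P(C(Q, 4))*15 - 12 = (-9 - 3*0)*15 - 12 = (-9 + 0)*15 - 12 = -9*15 - 12 = -135 - 12 = -147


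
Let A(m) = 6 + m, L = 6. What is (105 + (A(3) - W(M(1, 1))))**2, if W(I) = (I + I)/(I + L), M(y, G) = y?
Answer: 633616/49 ≈ 12931.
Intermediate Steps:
W(I) = 2*I/(6 + I) (W(I) = (I + I)/(I + 6) = (2*I)/(6 + I) = 2*I/(6 + I))
(105 + (A(3) - W(M(1, 1))))**2 = (105 + ((6 + 3) - 2/(6 + 1)))**2 = (105 + (9 - 2/7))**2 = (105 + 61/7)**2 = (796/7)**2 = 633616/49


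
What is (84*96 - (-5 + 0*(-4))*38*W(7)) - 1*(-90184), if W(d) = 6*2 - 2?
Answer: 100148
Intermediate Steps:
W(d) = 10 (W(d) = 12 - 2 = 10)
(84*96 - (-5 + 0*(-4))*38*W(7)) - 1*(-90184) = (84*96 - (-5 + 0*(-4))*38*10) - 1*(-90184) = (8064 - (-5 + 0)*38*10) + 90184 = (8064 - (-5*38)*10) + 90184 = (8064 - (-190)*10) + 90184 = (8064 - 1*(-1900)) + 90184 = (8064 + 1900) + 90184 = 9964 + 90184 = 100148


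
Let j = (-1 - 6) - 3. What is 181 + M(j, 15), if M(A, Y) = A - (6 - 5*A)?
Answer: 115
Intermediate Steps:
j = -10 (j = -7 - 3 = -10)
M(A, Y) = -6 + 6*A (M(A, Y) = A - (6 - 5*A) = A + (-6 + 5*A) = -6 + 6*A)
181 + M(j, 15) = 181 + (-6 + 6*(-10)) = 181 + (-6 - 60) = 181 - 66 = 115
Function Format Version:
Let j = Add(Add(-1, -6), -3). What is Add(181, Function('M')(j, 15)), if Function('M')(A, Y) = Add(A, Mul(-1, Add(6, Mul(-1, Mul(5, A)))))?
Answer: 115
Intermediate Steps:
j = -10 (j = Add(-7, -3) = -10)
Function('M')(A, Y) = Add(-6, Mul(6, A)) (Function('M')(A, Y) = Add(A, Mul(-1, Add(6, Mul(-5, A)))) = Add(A, Add(-6, Mul(5, A))) = Add(-6, Mul(6, A)))
Add(181, Function('M')(j, 15)) = Add(181, Add(-6, Mul(6, -10))) = Add(181, Add(-6, -60)) = Add(181, -66) = 115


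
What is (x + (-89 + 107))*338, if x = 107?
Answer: 42250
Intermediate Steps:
(x + (-89 + 107))*338 = (107 + (-89 + 107))*338 = (107 + 18)*338 = 125*338 = 42250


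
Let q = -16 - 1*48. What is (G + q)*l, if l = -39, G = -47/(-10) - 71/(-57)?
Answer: 430183/190 ≈ 2264.1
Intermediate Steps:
G = 3389/570 (G = -47*(-⅒) - 71*(-1/57) = 47/10 + 71/57 = 3389/570 ≈ 5.9456)
q = -64 (q = -16 - 48 = -64)
(G + q)*l = (3389/570 - 64)*(-39) = -33091/570*(-39) = 430183/190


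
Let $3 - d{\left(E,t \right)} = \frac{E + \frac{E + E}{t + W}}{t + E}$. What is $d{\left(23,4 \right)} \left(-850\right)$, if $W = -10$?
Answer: $- \frac{167450}{81} \approx -2067.3$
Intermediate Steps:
$d{\left(E,t \right)} = 3 - \frac{E + \frac{2 E}{-10 + t}}{E + t}$ ($d{\left(E,t \right)} = 3 - \frac{E + \frac{E + E}{t - 10}}{t + E} = 3 - \frac{E + \frac{2 E}{-10 + t}}{E + t}$)
$d{\left(23,4 \right)} \left(-850\right) = \frac{\left(-30\right) 4 - 506 + 3 \cdot 4^{2} + 2 \cdot 23 \cdot 4}{4^{2} - 230 - 40 + 23 \cdot 4} \left(-850\right) = \frac{-120 - 506 + 3 \cdot 16 + 184}{16 - 230 - 40 + 92} \left(-850\right) = \frac{-120 - 506 + 48 + 184}{-162} \left(-850\right) = \left(- \frac{1}{162}\right) \left(-394\right) \left(-850\right) = \frac{197}{81} \left(-850\right) = - \frac{167450}{81}$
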